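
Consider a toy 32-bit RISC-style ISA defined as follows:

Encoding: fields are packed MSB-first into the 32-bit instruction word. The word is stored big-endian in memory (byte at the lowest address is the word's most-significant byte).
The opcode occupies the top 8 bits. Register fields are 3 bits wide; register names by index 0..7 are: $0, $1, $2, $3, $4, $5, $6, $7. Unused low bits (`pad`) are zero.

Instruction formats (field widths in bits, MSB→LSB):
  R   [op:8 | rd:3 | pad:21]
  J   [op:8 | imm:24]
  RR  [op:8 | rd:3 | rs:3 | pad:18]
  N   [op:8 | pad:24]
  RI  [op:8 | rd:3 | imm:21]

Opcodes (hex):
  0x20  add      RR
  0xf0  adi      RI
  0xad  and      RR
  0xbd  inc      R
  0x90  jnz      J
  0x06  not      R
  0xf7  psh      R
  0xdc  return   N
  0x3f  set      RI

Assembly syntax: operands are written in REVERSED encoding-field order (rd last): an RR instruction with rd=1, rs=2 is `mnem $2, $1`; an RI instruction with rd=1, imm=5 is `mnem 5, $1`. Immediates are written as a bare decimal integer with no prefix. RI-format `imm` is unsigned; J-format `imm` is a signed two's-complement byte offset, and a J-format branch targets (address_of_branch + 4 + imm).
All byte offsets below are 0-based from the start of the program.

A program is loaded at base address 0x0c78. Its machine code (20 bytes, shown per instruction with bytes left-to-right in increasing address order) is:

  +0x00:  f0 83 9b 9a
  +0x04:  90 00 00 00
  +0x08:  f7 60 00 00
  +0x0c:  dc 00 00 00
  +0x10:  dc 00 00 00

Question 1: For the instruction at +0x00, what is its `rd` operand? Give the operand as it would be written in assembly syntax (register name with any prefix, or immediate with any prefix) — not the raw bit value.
[00] f0 83 9b 9a → 0xf0839b9a
  opcode bits[31:24]=0xf0: adi/RI
  [23:21] rd=4 = $4
  [20:0] imm=236442 = 236442

$4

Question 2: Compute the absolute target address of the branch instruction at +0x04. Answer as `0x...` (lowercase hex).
[04] 90 00 00 00 → 0x90000000
  op=0x90000000>>24=0x90 ⇒ jnz (J)
  [23:0] imm=0 = 0
  target = base 0x0c78 + off 0x04 + 4 + imm 0 = 0x0c80

0x0c80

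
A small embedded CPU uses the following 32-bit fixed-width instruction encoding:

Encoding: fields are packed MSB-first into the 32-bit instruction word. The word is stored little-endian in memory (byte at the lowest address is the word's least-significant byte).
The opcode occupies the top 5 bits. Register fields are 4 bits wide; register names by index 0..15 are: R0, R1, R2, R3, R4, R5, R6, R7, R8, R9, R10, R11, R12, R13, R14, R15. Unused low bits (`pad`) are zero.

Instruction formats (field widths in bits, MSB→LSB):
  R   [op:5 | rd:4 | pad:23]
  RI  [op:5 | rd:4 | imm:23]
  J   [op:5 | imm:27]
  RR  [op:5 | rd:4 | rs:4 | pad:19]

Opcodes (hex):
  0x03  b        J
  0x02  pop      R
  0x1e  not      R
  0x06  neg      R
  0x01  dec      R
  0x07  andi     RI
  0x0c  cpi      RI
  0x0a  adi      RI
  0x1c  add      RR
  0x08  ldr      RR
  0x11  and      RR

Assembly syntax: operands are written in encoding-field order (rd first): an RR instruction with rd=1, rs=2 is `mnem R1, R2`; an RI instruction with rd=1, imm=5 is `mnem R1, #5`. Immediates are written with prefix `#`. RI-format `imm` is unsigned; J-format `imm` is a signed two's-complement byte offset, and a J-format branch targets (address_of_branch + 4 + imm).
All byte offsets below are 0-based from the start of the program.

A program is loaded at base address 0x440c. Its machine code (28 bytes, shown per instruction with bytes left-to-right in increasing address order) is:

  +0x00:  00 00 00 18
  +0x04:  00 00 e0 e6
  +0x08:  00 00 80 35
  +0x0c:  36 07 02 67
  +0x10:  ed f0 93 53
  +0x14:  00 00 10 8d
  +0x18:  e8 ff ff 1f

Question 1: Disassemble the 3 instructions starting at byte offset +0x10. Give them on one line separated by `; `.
adi R7, #1306861; and R10, R2; b #-24

[10] ed f0 93 53 → 0x5393f0ed
  opcode bits[31:27]=0xa: adi/RI
  rd@[26:23]=0x7 ⇒ R7
  imm@[22:0]=0x13f0ed ⇒ #1306861
[14] 00 00 10 8d → 0x8d100000
  opcode bits[31:27]=0x11: and/RR
  rd@[26:23]=0xa ⇒ R10
  rs@[22:19]=0x2 ⇒ R2
[18] e8 ff ff 1f → 0x1fffffe8
  opcode bits[31:27]=0x3: b/J
  imm@[26:0]=0x7ffffe8 (s27→-24) ⇒ #-24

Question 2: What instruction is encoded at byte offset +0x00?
[00] 00 00 00 18 → 0x18000000
  op=0x18000000>>27=0x3 ⇒ b (J)
  [26:0] imm=0 = #0

b #0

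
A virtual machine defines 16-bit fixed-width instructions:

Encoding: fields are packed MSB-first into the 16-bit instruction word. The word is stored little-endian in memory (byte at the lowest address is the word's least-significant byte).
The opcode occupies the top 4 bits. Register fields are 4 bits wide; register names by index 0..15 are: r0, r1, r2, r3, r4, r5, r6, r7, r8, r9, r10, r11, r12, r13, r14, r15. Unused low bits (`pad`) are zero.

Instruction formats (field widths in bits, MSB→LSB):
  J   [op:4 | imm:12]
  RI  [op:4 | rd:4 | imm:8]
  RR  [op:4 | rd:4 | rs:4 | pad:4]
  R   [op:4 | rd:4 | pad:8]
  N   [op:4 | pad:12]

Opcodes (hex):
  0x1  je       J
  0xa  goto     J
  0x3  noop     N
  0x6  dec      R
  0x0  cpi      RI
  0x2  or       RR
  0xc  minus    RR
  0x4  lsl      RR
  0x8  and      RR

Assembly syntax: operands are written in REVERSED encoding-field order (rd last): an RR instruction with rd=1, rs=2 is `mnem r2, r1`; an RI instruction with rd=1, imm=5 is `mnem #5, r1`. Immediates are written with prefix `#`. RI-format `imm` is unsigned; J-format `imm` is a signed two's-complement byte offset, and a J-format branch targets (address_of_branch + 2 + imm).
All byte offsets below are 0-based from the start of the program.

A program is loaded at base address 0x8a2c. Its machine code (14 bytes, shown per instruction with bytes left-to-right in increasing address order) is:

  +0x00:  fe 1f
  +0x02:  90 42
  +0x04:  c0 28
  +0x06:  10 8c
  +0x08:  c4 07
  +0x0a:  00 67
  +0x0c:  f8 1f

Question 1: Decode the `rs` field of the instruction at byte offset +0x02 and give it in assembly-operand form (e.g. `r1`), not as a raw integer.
r9

[02] 90 42 → 0x4290
  op=0x4290>>12=0x4 ⇒ lsl (RR)
  rd: (w>>8)&0xf=0x2 → r2
  rs: (w>>4)&0xf=0x9 → r9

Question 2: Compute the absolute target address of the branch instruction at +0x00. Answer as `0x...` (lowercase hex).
[00] fe 1f → 0x1ffe
  opcode bits[15:12]=0x1: je/J
  imm: (w>>0)&0xfff=0xffe (s12→-2) → #-2
  target = base 0x8a2c + off 0x00 + 2 + imm -2 = 0x8a2c

0x8a2c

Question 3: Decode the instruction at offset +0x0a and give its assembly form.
dec r7

off 0x0a: read 00 67 as little → 0x6700
  top 4b → 0x6 → dec [R]
  rd: (w>>8)&0xf=0x7 → r7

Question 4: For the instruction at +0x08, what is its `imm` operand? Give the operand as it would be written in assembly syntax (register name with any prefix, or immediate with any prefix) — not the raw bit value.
#196

@+08  little-endian(c4 07) = 0x07c4
  opcode bits[15:12]=0x0: cpi/RI
  rd: (w>>8)&0xf=0x7 → r7
  imm: (w>>0)&0xff=0xc4 → #196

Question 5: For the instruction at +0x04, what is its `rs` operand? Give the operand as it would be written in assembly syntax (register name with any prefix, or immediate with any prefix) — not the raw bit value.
+0x04: c0 28 ⇒ word 0x28c0 (little)
  op=0x28c0>>12=0x2 ⇒ or (RR)
  rd@[11:8]=0x8 ⇒ r8
  rs@[7:4]=0xc ⇒ r12

r12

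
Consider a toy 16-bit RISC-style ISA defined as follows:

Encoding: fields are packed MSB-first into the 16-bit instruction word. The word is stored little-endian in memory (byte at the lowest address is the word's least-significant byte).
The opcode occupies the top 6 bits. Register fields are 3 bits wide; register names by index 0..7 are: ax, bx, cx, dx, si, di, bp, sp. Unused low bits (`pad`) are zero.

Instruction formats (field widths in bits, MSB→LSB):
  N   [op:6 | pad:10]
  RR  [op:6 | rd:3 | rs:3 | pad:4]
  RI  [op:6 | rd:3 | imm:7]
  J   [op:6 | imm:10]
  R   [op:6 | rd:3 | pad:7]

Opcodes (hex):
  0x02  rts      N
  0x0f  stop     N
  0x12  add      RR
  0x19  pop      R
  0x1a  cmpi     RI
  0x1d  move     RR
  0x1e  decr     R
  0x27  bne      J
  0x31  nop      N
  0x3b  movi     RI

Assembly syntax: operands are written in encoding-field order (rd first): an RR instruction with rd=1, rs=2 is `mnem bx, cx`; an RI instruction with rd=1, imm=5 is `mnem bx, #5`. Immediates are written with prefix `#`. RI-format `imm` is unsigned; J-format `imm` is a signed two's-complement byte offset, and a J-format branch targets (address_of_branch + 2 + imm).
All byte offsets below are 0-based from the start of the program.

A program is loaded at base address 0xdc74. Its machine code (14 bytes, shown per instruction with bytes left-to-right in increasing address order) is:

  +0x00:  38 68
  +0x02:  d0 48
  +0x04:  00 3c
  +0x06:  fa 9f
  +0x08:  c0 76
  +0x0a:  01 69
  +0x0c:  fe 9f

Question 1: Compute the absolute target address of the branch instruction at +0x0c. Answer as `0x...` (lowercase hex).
0xdc80

@+0c  little-endian(fe 9f) = 0x9ffe
  top 6b → 0x27 → bne [J]
  imm@[9:0]=0x3fe (s10→-2) ⇒ #-2
  target = base 0xdc74 + off 0x0c + 2 + imm -2 = 0xdc80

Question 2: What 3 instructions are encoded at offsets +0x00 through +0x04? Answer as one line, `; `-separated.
+0x00: 38 68 ⇒ word 0x6838 (little)
  op=0x6838>>10=0x1a ⇒ cmpi (RI)
  rd: (w>>7)&0x7=0x0 → ax
  imm: (w>>0)&0x7f=0x38 → #56
+0x02: d0 48 ⇒ word 0x48d0 (little)
  op=0x48d0>>10=0x12 ⇒ add (RR)
  rd: (w>>7)&0x7=0x1 → bx
  rs: (w>>4)&0x7=0x5 → di
+0x04: 00 3c ⇒ word 0x3c00 (little)
  op=0x3c00>>10=0xf ⇒ stop (N)

cmpi ax, #56; add bx, di; stop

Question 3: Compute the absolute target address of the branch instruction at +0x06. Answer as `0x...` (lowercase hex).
+0x06: fa 9f ⇒ word 0x9ffa (little)
  opcode bits[15:10]=0x27: bne/J
  [9:0] imm=1018 (s10→-6) = #-6
  target = base 0xdc74 + off 0x06 + 2 + imm -6 = 0xdc76

0xdc76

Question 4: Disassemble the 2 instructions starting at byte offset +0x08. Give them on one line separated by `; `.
move di, si; cmpi cx, #1

@+08  little-endian(c0 76) = 0x76c0
  top 6b → 0x1d → move [RR]
  rd@[9:7]=0x5 ⇒ di
  rs@[6:4]=0x4 ⇒ si
@+0a  little-endian(01 69) = 0x6901
  top 6b → 0x1a → cmpi [RI]
  rd@[9:7]=0x2 ⇒ cx
  imm@[6:0]=0x1 ⇒ #1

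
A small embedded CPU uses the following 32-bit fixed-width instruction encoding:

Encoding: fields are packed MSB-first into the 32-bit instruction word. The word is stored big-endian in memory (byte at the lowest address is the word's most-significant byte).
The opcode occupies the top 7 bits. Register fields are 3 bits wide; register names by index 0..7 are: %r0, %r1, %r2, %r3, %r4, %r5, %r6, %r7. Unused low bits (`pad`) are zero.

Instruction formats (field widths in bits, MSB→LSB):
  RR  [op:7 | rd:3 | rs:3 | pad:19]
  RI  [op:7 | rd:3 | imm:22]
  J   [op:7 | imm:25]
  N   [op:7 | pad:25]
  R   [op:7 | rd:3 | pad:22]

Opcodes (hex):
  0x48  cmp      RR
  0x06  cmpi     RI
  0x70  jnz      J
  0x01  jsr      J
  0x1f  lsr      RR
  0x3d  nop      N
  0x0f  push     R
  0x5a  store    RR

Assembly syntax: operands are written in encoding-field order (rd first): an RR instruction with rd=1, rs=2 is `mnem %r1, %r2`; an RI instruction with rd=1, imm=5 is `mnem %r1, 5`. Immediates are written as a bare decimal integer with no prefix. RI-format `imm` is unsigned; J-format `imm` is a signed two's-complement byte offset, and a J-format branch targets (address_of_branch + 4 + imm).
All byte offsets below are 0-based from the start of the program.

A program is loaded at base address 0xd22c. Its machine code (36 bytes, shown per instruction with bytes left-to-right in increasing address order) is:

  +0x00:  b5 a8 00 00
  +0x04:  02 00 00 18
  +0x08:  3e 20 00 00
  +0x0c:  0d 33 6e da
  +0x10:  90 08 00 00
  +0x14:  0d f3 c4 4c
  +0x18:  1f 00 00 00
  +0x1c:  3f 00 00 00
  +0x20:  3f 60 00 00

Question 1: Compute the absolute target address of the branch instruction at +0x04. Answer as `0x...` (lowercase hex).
off 0x04: read 02 00 00 18 as big → 0x02000018
  opcode bits[31:25]=0x1: jsr/J
  imm: (w>>0)&0x1ffffff=0x18 → 24
  target = base 0xd22c + off 0x04 + 4 + imm 24 = 0xd24c

0xd24c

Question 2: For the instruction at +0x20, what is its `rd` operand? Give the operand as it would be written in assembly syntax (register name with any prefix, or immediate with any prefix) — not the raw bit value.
[20] 3f 60 00 00 → 0x3f600000
  op=0x3f600000>>25=0x1f ⇒ lsr (RR)
  [24:22] rd=5 = %r5
  [21:19] rs=4 = %r4

%r5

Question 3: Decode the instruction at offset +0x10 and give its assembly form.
cmp %r0, %r1

@+10  big-endian(90 08 00 00) = 0x90080000
  top 7b → 0x48 → cmp [RR]
  rd: (w>>22)&0x7=0x0 → %r0
  rs: (w>>19)&0x7=0x1 → %r1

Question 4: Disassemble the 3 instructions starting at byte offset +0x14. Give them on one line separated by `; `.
@+14  big-endian(0d f3 c4 4c) = 0x0df3c44c
  top 7b → 0x6 → cmpi [RI]
  rd@[24:22]=0x7 ⇒ %r7
  imm@[21:0]=0x33c44c ⇒ 3392588
@+18  big-endian(1f 00 00 00) = 0x1f000000
  top 7b → 0xf → push [R]
  rd@[24:22]=0x4 ⇒ %r4
@+1c  big-endian(3f 00 00 00) = 0x3f000000
  top 7b → 0x1f → lsr [RR]
  rd@[24:22]=0x4 ⇒ %r4
  rs@[21:19]=0x0 ⇒ %r0

cmpi %r7, 3392588; push %r4; lsr %r4, %r0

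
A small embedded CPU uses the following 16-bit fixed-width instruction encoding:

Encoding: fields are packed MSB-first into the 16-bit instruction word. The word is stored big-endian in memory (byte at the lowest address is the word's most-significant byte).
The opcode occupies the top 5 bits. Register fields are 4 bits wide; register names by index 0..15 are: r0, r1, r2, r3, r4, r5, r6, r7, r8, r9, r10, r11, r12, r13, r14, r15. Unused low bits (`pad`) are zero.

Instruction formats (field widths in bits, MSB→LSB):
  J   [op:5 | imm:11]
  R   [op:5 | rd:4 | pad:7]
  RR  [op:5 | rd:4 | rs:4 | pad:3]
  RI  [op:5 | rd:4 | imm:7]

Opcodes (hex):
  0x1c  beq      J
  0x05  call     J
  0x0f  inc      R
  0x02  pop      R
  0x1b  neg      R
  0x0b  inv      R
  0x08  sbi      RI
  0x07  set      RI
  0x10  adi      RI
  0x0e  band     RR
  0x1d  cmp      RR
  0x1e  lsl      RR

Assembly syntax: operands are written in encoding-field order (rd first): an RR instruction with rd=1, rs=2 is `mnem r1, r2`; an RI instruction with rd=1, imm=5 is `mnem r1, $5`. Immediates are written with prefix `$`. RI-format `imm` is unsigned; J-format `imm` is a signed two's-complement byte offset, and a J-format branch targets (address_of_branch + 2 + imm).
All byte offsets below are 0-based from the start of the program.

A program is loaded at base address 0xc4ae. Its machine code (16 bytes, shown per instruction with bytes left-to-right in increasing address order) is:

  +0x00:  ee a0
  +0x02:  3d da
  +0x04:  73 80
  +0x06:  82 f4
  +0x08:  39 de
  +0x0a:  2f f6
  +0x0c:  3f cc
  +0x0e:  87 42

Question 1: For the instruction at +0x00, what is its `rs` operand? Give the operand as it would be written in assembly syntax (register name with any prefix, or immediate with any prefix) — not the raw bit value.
r4

@+00  big-endian(ee a0) = 0xeea0
  top 5b → 0x1d → cmp [RR]
  [10:7] rd=13 = r13
  [6:3] rs=4 = r4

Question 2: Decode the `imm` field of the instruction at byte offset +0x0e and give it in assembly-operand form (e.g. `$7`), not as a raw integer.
$66

+0x0e: 87 42 ⇒ word 0x8742 (big)
  op=0x8742>>11=0x10 ⇒ adi (RI)
  [10:7] rd=14 = r14
  [6:0] imm=66 = $66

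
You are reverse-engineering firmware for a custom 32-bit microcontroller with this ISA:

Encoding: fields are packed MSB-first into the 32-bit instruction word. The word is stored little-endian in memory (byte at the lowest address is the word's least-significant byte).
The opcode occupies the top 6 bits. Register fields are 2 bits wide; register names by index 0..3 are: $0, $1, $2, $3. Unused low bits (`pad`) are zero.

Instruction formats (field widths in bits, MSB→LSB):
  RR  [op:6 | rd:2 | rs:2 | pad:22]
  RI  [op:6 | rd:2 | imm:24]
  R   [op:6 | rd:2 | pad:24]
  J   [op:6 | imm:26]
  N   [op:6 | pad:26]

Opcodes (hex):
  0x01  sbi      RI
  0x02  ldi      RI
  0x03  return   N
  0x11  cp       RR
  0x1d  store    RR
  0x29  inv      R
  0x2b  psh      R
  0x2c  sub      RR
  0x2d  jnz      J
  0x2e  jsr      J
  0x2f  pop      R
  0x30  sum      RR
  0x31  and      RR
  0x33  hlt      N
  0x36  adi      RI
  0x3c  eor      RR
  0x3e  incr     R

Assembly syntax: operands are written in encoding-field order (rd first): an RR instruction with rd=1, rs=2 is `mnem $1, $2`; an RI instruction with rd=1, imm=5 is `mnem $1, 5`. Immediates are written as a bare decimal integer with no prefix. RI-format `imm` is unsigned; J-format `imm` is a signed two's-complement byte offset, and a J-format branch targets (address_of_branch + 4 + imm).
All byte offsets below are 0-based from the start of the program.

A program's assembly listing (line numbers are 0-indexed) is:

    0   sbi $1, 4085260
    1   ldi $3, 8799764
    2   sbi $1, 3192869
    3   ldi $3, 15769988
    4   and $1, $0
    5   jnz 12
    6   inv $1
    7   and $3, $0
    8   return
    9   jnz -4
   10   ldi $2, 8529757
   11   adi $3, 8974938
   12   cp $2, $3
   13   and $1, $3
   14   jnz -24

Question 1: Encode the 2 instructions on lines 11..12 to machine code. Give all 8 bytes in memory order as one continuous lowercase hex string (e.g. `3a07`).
line 11 (adi): pack op=0x36:6|rd=3:2|imm=8974938:24 = 0xdb88f25a; little→ 5a f2 88 db
line 12 (cp): pack op=0x11:6|rd=2:2|rs=3:2|pad=0:22 = 0x46c00000; little→ 00 00 c0 46

5af288db0000c046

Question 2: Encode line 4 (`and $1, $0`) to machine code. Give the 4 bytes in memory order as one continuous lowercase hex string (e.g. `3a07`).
000000c5

4. and fields op=0x31:6|rd=1:2|rs=0:2|pad=0:22 → word c5000000h → 00 00 00 c5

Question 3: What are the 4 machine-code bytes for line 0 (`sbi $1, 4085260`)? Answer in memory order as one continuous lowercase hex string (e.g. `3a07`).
0c563e05

0. sbi fields op=0x1:6|rd=1:2|imm=4085260:24 → word 053e560ch → 0c 56 3e 05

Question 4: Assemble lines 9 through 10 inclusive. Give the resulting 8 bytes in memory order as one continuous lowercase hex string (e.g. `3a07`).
line 9 (jnz): pack op=0x2d:6|imm=-4:26 = 0xb7fffffc; little→ fc ff ff b7
line 10 (ldi): pack op=0x2:6|rd=2:2|imm=8529757:24 = 0x0a82275d; little→ 5d 27 82 0a

fcffffb75d27820a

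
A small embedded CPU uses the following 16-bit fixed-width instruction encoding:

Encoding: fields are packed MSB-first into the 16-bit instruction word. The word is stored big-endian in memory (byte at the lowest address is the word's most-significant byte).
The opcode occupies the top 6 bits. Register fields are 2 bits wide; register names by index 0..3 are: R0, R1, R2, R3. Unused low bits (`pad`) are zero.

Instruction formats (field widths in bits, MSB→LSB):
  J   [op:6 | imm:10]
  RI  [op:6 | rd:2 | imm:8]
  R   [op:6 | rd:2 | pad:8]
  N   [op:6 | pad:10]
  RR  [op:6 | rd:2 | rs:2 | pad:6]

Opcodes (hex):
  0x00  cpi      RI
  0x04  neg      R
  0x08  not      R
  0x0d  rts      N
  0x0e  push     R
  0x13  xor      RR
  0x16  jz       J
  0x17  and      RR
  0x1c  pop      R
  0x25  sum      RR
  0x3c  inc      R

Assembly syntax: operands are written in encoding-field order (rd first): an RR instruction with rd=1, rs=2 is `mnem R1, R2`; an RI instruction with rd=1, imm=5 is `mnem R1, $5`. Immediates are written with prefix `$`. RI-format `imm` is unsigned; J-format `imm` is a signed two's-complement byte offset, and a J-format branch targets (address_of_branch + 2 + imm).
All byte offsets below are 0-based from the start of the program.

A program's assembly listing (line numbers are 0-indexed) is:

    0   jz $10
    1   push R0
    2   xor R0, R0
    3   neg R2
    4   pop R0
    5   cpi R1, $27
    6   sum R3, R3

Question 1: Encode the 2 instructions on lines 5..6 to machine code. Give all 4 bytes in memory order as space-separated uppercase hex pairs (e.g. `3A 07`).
01 1B 97 C0

5. cpi fields op=0x0:6|rd=1:2|imm=27:8 → word 011bh → 01 1b
6. sum fields op=0x25:6|rd=3:2|rs=3:2|pad=0:6 → word 97c0h → 97 c0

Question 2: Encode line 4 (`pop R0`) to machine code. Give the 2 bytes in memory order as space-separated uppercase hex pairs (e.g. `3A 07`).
70 00

line 4 (pop): pack op=0x1c:6|rd=0:2|pad=0:8 = 0x7000; big→ 70 00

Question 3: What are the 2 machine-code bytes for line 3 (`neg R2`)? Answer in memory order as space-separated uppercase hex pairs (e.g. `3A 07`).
12 00

3. neg fields op=0x4:6|rd=2:2|pad=0:8 → word 1200h → 12 00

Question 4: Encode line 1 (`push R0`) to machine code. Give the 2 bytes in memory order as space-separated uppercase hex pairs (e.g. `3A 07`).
38 00

1. push fields op=0xe:6|rd=0:2|pad=0:8 → word 3800h → 38 00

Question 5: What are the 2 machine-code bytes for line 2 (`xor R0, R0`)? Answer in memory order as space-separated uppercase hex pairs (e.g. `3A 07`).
4C 00

2. xor fields op=0x13:6|rd=0:2|rs=0:2|pad=0:6 → word 4c00h → 4c 00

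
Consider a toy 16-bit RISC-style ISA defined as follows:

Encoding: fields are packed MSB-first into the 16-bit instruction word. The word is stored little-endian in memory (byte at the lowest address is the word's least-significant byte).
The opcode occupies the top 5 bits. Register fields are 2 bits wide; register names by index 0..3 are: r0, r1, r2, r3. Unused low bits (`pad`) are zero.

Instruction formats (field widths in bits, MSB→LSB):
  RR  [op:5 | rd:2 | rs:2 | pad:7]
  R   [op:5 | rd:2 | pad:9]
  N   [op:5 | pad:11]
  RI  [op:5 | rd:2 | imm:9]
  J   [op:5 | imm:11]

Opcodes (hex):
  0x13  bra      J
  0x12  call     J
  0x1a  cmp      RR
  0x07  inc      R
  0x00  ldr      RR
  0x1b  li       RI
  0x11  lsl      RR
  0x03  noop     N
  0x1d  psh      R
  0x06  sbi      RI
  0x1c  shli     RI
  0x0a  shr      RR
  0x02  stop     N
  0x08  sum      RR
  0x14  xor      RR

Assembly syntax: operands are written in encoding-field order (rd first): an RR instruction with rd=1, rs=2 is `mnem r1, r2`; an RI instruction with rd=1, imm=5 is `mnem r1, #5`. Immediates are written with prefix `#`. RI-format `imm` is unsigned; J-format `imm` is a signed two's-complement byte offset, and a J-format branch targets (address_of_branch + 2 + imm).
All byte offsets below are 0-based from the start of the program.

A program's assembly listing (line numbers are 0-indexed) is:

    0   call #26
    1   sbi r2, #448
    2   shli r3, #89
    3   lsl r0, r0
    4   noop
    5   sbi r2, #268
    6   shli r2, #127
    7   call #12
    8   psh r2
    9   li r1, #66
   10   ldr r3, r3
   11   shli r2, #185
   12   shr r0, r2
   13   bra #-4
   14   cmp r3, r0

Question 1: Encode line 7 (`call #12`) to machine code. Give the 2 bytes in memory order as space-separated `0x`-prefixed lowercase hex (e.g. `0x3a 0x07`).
line 7 (call): pack op=0x12:5|imm=12:11 = 0x900c; little→ 0c 90

0x0c 0x90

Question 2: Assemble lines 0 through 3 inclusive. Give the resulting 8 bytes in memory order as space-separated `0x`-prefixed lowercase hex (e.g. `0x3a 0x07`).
L0: call op=0x12:5|imm=26:11 ⇒ 0x901a ⇒ little 1a 90
L1: sbi op=0x6:5|rd=2:2|imm=448:9 ⇒ 0x35c0 ⇒ little c0 35
L2: shli op=0x1c:5|rd=3:2|imm=89:9 ⇒ 0xe659 ⇒ little 59 e6
L3: lsl op=0x11:5|rd=0:2|rs=0:2|pad=0:7 ⇒ 0x8800 ⇒ little 00 88

0x1a 0x90 0xc0 0x35 0x59 0xe6 0x00 0x88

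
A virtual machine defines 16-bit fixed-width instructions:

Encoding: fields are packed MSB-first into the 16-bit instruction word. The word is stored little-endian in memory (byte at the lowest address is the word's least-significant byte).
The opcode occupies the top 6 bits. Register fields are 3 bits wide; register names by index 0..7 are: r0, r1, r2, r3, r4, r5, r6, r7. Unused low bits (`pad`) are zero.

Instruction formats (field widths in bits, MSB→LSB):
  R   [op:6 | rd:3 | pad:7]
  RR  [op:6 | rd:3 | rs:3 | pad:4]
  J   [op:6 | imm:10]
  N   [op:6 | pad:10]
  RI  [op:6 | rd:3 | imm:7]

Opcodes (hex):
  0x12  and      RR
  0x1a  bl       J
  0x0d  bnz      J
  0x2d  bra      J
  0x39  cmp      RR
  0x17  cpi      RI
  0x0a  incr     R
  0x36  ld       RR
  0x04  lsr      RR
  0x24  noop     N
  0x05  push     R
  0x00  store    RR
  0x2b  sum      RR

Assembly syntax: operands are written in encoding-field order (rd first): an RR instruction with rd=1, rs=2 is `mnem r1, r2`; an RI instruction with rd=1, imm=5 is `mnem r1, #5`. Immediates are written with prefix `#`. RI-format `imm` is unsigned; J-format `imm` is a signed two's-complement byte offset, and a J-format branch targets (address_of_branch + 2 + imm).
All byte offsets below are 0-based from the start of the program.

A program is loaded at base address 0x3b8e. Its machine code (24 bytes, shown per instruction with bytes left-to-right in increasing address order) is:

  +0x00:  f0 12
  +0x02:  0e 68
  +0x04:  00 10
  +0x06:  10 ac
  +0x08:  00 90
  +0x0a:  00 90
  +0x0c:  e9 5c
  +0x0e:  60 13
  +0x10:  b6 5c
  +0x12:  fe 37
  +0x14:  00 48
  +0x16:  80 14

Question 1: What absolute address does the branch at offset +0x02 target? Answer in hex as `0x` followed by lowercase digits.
off 0x02: read 0e 68 as little → 0x680e
  top 6b → 0x1a → bl [J]
  imm: (w>>0)&0x3ff=0xe → #14
  target = base 0x3b8e + off 0x02 + 2 + imm 14 = 0x3ba0

0x3ba0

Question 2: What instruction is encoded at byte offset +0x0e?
lsr r6, r6

off 0x0e: read 60 13 as little → 0x1360
  opcode bits[15:10]=0x4: lsr/RR
  rd: (w>>7)&0x7=0x6 → r6
  rs: (w>>4)&0x7=0x6 → r6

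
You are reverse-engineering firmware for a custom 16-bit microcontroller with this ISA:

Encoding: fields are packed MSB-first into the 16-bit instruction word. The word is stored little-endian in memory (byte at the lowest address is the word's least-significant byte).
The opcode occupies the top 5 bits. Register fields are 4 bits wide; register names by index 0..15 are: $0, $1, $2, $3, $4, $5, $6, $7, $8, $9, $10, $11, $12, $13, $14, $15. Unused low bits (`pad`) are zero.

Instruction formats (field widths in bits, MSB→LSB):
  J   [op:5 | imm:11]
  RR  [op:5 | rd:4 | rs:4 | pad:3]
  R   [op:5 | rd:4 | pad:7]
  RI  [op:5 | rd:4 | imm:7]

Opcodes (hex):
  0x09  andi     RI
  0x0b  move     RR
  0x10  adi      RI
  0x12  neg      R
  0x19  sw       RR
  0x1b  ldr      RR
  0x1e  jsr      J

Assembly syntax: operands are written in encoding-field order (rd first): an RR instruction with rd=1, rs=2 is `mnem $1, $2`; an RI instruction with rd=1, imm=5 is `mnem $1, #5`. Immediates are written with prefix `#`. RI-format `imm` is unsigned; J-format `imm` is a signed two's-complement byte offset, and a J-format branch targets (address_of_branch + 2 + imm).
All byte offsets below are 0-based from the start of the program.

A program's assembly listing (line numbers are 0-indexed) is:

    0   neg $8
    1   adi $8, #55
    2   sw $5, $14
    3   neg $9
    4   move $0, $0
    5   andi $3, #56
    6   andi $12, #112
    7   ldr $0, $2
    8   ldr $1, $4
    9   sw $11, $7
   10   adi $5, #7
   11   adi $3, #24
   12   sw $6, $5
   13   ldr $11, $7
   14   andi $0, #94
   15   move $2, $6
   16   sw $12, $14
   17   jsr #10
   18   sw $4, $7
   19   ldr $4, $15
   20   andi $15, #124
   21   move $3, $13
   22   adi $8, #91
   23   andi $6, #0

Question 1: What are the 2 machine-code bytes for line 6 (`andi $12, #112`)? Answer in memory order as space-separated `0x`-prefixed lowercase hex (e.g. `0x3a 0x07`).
L6: andi op=0x9:5|rd=12:4|imm=112:7 ⇒ 0x4e70 ⇒ little 70 4e

0x70 0x4e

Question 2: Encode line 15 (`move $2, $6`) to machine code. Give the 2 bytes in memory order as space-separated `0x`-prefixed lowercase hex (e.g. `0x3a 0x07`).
15. move fields op=0xb:5|rd=2:4|rs=6:4|pad=0:3 → word 5930h → 30 59

0x30 0x59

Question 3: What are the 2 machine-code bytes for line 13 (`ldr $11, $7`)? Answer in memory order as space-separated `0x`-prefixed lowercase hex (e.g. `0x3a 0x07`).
0xb8 0xdd

13. ldr fields op=0x1b:5|rd=11:4|rs=7:4|pad=0:3 → word ddb8h → b8 dd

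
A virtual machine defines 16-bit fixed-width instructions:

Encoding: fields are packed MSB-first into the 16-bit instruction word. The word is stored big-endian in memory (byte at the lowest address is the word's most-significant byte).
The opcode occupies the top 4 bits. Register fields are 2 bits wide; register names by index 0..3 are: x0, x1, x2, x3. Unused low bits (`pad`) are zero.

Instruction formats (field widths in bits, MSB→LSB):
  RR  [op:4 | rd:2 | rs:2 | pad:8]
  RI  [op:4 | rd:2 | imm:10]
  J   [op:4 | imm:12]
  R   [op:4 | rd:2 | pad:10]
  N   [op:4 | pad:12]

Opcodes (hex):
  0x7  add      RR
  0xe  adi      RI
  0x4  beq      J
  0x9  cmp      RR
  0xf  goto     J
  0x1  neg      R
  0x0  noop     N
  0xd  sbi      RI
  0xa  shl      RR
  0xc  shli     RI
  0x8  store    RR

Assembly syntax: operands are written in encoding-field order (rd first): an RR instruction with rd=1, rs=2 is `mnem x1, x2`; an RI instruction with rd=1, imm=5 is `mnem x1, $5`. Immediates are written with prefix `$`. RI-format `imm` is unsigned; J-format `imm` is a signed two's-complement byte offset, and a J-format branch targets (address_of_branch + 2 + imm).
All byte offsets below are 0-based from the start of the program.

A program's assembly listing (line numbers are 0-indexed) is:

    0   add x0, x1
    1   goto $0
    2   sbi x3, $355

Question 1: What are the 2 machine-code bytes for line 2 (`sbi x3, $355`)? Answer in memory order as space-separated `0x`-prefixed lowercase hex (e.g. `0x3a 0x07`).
0xdd 0x63

line 2 (sbi): pack op=0xd:4|rd=3:2|imm=355:10 = 0xdd63; big→ dd 63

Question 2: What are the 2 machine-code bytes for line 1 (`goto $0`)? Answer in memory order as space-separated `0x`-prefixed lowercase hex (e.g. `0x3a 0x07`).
0xf0 0x00

1. goto fields op=0xf:4|imm=0:12 → word f000h → f0 00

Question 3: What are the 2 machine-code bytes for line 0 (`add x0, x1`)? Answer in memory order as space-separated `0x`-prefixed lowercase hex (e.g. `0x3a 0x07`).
0x71 0x00

0. add fields op=0x7:4|rd=0:2|rs=1:2|pad=0:8 → word 7100h → 71 00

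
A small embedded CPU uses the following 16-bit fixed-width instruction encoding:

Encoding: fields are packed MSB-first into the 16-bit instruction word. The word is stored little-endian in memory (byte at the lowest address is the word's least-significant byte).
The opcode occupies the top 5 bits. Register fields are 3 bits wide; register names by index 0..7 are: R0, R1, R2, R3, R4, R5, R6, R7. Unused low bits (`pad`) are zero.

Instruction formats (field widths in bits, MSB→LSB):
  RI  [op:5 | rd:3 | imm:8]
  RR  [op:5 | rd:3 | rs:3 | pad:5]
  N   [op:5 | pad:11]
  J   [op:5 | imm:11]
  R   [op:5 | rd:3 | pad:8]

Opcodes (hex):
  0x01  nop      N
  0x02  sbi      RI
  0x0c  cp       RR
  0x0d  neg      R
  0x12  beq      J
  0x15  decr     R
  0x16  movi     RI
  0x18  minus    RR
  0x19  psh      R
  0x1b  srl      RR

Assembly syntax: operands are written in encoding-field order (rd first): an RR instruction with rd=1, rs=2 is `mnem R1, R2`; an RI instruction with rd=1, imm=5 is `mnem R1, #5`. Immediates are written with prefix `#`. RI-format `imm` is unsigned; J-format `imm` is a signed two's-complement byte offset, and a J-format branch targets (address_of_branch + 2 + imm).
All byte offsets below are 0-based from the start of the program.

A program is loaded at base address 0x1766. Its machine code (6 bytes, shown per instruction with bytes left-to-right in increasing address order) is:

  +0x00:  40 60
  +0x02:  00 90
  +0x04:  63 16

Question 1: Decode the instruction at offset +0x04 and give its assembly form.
@+04  little-endian(63 16) = 0x1663
  op=0x1663>>11=0x2 ⇒ sbi (RI)
  rd: (w>>8)&0x7=0x6 → R6
  imm: (w>>0)&0xff=0x63 → #99

sbi R6, #99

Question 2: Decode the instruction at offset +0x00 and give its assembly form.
@+00  little-endian(40 60) = 0x6040
  opcode bits[15:11]=0xc: cp/RR
  rd: (w>>8)&0x7=0x0 → R0
  rs: (w>>5)&0x7=0x2 → R2

cp R0, R2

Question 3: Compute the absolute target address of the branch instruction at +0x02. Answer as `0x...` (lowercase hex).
0x176a

@+02  little-endian(00 90) = 0x9000
  op=0x9000>>11=0x12 ⇒ beq (J)
  [10:0] imm=0 = #0
  target = base 0x1766 + off 0x02 + 2 + imm 0 = 0x176a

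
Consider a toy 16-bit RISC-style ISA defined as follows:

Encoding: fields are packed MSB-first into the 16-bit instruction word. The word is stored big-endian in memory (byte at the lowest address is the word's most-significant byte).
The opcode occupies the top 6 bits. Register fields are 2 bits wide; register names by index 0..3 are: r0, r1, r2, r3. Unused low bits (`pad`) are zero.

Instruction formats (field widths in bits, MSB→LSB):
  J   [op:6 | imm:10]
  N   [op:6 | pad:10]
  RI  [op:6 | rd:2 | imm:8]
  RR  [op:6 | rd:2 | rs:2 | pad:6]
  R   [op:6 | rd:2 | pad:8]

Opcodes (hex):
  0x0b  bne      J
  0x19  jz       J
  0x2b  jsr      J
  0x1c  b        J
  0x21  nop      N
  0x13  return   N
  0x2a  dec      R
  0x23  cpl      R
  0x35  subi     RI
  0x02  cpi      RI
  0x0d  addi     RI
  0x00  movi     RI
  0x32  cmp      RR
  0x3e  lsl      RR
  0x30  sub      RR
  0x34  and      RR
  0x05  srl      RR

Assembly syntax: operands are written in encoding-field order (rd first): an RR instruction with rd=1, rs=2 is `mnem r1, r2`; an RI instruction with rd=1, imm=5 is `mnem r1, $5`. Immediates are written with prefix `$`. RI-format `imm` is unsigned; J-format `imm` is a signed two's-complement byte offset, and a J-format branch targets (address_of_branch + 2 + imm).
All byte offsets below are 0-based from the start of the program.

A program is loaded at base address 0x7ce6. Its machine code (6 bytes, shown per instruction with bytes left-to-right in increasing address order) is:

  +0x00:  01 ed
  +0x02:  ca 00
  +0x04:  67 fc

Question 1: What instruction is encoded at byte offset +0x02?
cmp r2, r0

+0x02: ca 00 ⇒ word 0xca00 (big)
  opcode bits[15:10]=0x32: cmp/RR
  [9:8] rd=2 = r2
  [7:6] rs=0 = r0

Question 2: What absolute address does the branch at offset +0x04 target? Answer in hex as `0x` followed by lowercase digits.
0x7ce8

@+04  big-endian(67 fc) = 0x67fc
  top 6b → 0x19 → jz [J]
  [9:0] imm=1020 (s10→-4) = $-4
  target = base 0x7ce6 + off 0x04 + 2 + imm -4 = 0x7ce8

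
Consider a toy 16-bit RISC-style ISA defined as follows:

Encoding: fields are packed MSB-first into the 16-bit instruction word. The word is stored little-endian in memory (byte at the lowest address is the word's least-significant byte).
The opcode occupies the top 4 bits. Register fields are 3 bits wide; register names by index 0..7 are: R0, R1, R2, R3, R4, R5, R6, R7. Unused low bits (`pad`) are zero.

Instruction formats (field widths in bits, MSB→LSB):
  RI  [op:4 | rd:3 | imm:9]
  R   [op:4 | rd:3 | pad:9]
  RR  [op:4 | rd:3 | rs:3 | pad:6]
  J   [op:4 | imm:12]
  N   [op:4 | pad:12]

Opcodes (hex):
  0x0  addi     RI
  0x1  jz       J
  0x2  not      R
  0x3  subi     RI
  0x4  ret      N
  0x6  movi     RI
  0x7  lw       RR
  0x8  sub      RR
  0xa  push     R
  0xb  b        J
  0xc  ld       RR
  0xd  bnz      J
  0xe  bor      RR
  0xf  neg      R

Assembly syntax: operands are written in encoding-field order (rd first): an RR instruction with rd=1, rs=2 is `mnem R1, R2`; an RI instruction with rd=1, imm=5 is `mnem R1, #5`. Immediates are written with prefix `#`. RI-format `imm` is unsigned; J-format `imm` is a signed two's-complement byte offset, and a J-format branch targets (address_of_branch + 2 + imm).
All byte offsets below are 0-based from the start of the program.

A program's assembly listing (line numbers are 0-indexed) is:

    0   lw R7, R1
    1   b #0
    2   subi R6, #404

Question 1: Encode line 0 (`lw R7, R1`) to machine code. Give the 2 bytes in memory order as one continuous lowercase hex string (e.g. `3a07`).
L0: lw op=0x7:4|rd=7:3|rs=1:3|pad=0:6 ⇒ 0x7e40 ⇒ little 40 7e

407e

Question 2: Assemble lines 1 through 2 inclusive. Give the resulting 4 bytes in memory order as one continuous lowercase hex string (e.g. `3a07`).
00b0943d

line 1 (b): pack op=0xb:4|imm=0:12 = 0xb000; little→ 00 b0
line 2 (subi): pack op=0x3:4|rd=6:3|imm=404:9 = 0x3d94; little→ 94 3d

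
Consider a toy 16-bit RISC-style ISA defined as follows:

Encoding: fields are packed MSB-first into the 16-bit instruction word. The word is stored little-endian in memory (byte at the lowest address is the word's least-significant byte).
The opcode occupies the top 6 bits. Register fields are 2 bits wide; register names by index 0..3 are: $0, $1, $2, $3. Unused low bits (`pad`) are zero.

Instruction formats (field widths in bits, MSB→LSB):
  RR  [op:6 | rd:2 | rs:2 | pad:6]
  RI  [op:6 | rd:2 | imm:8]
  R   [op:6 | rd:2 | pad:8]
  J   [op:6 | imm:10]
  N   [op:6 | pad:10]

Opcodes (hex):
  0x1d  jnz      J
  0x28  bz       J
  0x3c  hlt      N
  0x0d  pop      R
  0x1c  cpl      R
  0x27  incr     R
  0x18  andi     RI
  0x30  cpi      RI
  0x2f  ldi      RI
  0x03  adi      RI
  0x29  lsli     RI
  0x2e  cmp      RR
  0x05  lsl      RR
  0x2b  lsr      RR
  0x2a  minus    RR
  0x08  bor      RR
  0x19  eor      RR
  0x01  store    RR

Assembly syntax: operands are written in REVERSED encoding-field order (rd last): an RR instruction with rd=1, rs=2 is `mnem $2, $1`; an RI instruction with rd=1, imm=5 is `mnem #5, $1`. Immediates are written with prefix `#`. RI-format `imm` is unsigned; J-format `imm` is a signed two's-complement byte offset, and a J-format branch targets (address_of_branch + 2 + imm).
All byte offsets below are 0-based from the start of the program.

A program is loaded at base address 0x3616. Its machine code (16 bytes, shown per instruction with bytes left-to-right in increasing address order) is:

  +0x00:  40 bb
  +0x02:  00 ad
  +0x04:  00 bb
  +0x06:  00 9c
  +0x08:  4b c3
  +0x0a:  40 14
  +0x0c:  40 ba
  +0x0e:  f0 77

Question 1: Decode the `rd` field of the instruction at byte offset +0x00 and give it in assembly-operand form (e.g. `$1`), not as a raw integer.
[00] 40 bb → 0xbb40
  opcode bits[15:10]=0x2e: cmp/RR
  rd: (w>>8)&0x3=0x3 → $3
  rs: (w>>6)&0x3=0x1 → $1

$3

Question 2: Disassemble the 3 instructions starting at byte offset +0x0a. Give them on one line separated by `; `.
lsl $1, $0; cmp $1, $2; jnz #-16

[0a] 40 14 → 0x1440
  top 6b → 0x5 → lsl [RR]
  rd: (w>>8)&0x3=0x0 → $0
  rs: (w>>6)&0x3=0x1 → $1
[0c] 40 ba → 0xba40
  top 6b → 0x2e → cmp [RR]
  rd: (w>>8)&0x3=0x2 → $2
  rs: (w>>6)&0x3=0x1 → $1
[0e] f0 77 → 0x77f0
  top 6b → 0x1d → jnz [J]
  imm: (w>>0)&0x3ff=0x3f0 (s10→-16) → #-16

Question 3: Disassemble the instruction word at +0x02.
lsr $0, $1

@+02  little-endian(00 ad) = 0xad00
  opcode bits[15:10]=0x2b: lsr/RR
  [9:8] rd=1 = $1
  [7:6] rs=0 = $0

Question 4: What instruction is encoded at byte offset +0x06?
off 0x06: read 00 9c as little → 0x9c00
  op=0x9c00>>10=0x27 ⇒ incr (R)
  rd@[9:8]=0x0 ⇒ $0

incr $0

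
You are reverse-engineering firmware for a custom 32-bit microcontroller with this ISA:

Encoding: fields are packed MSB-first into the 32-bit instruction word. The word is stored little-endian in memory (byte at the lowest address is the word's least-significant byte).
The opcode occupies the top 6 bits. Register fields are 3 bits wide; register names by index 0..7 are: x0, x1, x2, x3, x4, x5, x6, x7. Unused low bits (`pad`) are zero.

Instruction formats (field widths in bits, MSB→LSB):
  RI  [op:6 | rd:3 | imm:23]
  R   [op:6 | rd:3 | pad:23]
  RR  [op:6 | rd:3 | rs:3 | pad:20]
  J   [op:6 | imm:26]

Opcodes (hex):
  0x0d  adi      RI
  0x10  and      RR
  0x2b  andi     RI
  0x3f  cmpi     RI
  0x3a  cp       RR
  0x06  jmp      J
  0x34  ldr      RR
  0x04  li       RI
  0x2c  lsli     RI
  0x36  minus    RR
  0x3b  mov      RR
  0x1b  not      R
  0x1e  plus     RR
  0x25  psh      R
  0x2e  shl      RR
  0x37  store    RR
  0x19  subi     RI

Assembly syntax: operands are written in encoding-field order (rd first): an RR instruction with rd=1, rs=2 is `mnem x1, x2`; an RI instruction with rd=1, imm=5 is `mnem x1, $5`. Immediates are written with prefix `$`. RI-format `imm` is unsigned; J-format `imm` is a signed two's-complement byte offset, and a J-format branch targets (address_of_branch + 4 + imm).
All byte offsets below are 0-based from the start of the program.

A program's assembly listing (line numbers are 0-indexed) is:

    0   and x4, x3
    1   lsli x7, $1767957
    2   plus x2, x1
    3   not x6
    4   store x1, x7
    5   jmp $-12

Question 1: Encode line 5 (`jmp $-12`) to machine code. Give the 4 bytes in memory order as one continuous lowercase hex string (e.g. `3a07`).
f4ffff1b

5. jmp fields op=0x6:6|imm=-12:26 → word 1bfffff4h → f4 ff ff 1b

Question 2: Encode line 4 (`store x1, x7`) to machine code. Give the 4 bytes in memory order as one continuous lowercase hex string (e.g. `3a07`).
0000f0dc

4. store fields op=0x37:6|rd=1:3|rs=7:3|pad=0:20 → word dcf00000h → 00 00 f0 dc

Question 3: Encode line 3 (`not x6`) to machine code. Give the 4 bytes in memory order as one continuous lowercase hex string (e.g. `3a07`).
0000006f

3. not fields op=0x1b:6|rd=6:3|pad=0:23 → word 6f000000h → 00 00 00 6f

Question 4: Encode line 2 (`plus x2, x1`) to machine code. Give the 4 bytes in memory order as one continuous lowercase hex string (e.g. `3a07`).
00001079

2. plus fields op=0x1e:6|rd=2:3|rs=1:3|pad=0:20 → word 79100000h → 00 00 10 79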